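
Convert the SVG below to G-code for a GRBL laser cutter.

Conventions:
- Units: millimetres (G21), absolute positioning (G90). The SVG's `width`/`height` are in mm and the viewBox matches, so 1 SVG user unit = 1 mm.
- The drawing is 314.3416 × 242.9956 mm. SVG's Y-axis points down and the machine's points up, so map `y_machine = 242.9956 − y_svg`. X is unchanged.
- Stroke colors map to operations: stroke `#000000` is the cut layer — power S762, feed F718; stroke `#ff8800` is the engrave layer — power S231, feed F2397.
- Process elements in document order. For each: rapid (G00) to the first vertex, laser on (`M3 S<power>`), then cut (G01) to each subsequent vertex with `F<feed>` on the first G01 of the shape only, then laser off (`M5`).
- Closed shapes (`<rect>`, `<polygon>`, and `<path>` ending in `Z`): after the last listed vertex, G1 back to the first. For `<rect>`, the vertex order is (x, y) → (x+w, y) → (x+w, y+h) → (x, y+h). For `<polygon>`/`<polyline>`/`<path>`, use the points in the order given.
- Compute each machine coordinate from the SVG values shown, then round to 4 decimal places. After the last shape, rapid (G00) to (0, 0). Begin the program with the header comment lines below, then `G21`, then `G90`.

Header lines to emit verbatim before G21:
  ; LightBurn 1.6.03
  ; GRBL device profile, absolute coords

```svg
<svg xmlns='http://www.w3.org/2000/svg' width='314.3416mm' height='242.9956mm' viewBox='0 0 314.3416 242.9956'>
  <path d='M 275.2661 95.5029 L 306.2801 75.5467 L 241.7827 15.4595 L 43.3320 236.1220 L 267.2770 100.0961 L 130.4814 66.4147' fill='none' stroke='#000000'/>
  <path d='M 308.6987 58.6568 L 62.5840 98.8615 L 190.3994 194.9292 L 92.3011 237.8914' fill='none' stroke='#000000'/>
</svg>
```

; LightBurn 1.6.03
; GRBL device profile, absolute coords
G21
G90
G00 X275.2661 Y147.4927
M3 S762
G01 X306.2801 Y167.4489 F718
G01 X241.7827 Y227.5361
G01 X43.3320 Y6.8736
G01 X267.2770 Y142.8995
G01 X130.4814 Y176.5809
M5
G00 X308.6987 Y184.3388
M3 S762
G01 X62.5840 Y144.1341 F718
G01 X190.3994 Y48.0664
G01 X92.3011 Y5.1042
M5
G00 X0.0000 Y0.0000

Since the viewBox matches the mm dimensions, user units are millimetres directly. The only transform is the Y-flip y_m = 242.9956 − y_svg.

Shape 1 is a open polyline drawn with `<path>`. Its stroke #000000 means cut at S762, F718. After flipping Y the toolpath is (275.2661,147.4927) → (306.2801,167.4489) → (241.7827,227.5361) → (43.3320,6.8736) → (267.2770,142.8995) → (130.4814,176.5809).

Shape 2 is a open polyline drawn with `<path>`. Its stroke #000000 means cut at S762, F718. After flipping Y the toolpath is (308.6987,184.3388) → (62.5840,144.1341) → (190.3994,48.0664) → (92.3011,5.1042).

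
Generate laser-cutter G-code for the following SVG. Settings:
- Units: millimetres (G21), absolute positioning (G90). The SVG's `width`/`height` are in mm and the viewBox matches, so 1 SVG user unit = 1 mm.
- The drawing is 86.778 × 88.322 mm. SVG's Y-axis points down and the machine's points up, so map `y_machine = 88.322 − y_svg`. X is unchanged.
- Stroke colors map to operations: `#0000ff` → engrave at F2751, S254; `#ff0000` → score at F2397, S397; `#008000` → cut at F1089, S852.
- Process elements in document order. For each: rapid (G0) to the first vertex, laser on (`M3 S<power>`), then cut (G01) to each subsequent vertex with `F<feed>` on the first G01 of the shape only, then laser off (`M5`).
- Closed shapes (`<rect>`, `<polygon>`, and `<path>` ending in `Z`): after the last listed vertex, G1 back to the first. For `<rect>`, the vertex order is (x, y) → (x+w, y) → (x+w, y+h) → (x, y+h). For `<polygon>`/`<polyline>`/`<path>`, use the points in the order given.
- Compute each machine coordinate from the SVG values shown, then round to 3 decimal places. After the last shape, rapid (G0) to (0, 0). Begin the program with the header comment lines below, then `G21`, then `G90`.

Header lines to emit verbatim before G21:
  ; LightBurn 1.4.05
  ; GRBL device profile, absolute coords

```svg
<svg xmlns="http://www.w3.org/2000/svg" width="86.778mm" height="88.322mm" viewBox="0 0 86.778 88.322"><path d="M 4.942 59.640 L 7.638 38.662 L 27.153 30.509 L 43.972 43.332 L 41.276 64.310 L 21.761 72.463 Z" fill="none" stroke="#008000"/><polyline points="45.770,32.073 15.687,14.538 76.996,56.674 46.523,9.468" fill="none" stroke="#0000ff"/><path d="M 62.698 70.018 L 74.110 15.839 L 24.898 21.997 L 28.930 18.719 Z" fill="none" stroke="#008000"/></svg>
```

Since the viewBox matches the mm dimensions, user units are millimetres directly. The only transform is the Y-flip y_m = 88.322 − y_svg.

Shape 1 is a regular polygon drawn with `<path>`. Its stroke #008000 means cut at S852, F1089. After flipping Y the toolpath is (4.942,28.682) → (7.638,49.660) → (27.153,57.813) → (43.972,44.990) → (41.276,24.012) → (21.761,15.859) → (4.942,28.682), returning to the start.

Shape 2 is a open polyline drawn with `<polyline>`. Its stroke #0000ff means engrave at S254, F2751. After flipping Y the toolpath is (45.770,56.249) → (15.687,73.784) → (76.996,31.648) → (46.523,78.854).

Shape 3 is a closed polygon drawn with `<path>`. Its stroke #008000 means cut at S852, F1089. After flipping Y the toolpath is (62.698,18.304) → (74.110,72.483) → (24.898,66.325) → (28.930,69.603) → (62.698,18.304), returning to the start.

; LightBurn 1.4.05
; GRBL device profile, absolute coords
G21
G90
G0 X4.942 Y28.682
M3 S852
G01 X7.638 Y49.660 F1089
G01 X27.153 Y57.813
G01 X43.972 Y44.990
G01 X41.276 Y24.012
G01 X21.761 Y15.859
G01 X4.942 Y28.682
M5
G0 X45.770 Y56.249
M3 S254
G01 X15.687 Y73.784 F2751
G01 X76.996 Y31.648
G01 X46.523 Y78.854
M5
G0 X62.698 Y18.304
M3 S852
G01 X74.110 Y72.483 F1089
G01 X24.898 Y66.325
G01 X28.930 Y69.603
G01 X62.698 Y18.304
M5
G0 X0.000 Y0.000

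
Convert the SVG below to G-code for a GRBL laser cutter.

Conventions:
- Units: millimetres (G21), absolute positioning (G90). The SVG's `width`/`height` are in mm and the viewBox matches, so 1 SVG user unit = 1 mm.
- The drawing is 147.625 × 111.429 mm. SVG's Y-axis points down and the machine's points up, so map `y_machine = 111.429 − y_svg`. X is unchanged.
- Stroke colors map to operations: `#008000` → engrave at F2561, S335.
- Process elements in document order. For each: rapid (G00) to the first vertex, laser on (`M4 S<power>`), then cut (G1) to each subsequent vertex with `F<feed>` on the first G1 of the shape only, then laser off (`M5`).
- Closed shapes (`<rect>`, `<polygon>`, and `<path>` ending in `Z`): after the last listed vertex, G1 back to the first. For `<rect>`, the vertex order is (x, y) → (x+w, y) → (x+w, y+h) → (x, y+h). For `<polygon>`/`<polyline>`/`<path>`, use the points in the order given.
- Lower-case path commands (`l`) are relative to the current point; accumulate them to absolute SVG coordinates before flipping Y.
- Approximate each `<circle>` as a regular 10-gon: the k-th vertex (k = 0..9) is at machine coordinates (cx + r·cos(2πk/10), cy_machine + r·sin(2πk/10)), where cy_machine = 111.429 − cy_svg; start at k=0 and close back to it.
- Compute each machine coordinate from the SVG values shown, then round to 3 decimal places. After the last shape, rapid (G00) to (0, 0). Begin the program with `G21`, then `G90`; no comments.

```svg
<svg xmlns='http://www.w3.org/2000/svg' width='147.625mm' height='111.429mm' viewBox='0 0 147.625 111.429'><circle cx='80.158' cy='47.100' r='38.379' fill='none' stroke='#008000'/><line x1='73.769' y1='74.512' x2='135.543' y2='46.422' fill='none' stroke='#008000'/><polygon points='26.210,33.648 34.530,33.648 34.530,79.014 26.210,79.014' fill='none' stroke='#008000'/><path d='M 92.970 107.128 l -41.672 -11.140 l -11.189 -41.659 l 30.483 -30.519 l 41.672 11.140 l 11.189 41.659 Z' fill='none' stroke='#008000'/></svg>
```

G21
G90
G00 X118.537 Y64.329
M4 S335
G1 X111.207 Y86.888 F2561
G1 X92.018 Y100.830
G1 X68.298 Y100.830
G1 X49.109 Y86.888
G1 X41.779 Y64.329
G1 X49.109 Y41.770
G1 X68.298 Y27.828
G1 X92.018 Y27.828
G1 X111.207 Y41.770
G1 X118.537 Y64.329
M5
G00 X73.769 Y36.917
M4 S335
G1 X135.543 Y65.007 F2561
M5
G00 X26.210 Y77.781
M4 S335
G1 X34.530 Y77.781 F2561
G1 X34.530 Y32.415
G1 X26.210 Y32.415
G1 X26.210 Y77.781
M5
G00 X92.970 Y4.301
M4 S335
G1 X51.298 Y15.441 F2561
G1 X40.109 Y57.100
G1 X70.592 Y87.619
G1 X112.264 Y76.479
G1 X123.453 Y34.820
G1 X92.970 Y4.301
M5
G00 X0.000 Y0.000

viewBox `0 0 147.625 111.429` with mm width/height → 1 unit = 1 mm. Flip: y_m = 111.429 − y_svg.

**Shape 1** — `<circle>` circle, stroke `#008000` → engrave (S335, F2561). Machine vertices: (118.537,64.329) → (111.207,86.888) → (92.018,100.830) → (68.298,100.830) → (49.109,86.888) → (41.779,64.329) → (49.109,41.770) → (68.298,27.828) → (92.018,27.828) → (111.207,41.770) → (118.537,64.329). Closed: final G1 returns to the first vertex.

**Shape 2** — `<line>` line segment, stroke `#008000` → engrave (S335, F2561). Machine vertices: (73.769,36.917) → (135.543,65.007). Open path.

**Shape 3** — `<polygon>` rectangle, stroke `#008000` → engrave (S335, F2561). Machine vertices: (26.210,77.781) → (34.530,77.781) → (34.530,32.415) → (26.210,32.415) → (26.210,77.781). Closed: final G1 returns to the first vertex.

**Shape 4** — `<path>` regular polygon, stroke `#008000` → engrave (S335, F2561). Machine vertices: (92.970,4.301) → (51.298,15.441) → (40.109,57.100) → (70.592,87.619) → (112.264,76.479) → (123.453,34.820) → (92.970,4.301). Closed: final G1 returns to the first vertex.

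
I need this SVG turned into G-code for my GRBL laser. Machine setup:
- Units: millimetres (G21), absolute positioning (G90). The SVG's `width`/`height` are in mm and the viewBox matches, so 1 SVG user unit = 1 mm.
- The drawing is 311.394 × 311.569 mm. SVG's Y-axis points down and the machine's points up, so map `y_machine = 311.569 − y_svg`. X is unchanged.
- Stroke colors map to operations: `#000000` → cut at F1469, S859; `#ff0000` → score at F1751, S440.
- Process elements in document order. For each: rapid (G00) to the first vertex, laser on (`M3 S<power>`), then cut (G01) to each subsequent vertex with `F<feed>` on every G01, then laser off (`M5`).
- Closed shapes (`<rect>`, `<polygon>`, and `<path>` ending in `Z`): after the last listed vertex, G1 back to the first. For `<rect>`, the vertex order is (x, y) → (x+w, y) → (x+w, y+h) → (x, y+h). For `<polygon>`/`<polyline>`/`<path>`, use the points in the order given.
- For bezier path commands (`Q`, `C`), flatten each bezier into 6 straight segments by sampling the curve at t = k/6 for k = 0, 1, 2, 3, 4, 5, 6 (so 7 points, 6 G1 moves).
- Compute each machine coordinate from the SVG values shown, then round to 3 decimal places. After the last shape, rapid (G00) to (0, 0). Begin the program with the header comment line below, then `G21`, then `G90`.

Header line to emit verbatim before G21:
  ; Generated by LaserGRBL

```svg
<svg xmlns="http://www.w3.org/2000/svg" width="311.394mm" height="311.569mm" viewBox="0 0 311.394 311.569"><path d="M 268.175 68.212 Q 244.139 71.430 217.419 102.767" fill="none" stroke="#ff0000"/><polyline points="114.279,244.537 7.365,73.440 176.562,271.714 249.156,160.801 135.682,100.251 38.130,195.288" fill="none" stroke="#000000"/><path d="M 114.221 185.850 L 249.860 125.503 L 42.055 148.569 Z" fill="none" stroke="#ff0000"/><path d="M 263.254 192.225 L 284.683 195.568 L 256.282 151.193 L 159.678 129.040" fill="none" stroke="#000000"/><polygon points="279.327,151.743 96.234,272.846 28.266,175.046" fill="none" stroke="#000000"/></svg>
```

; Generated by LaserGRBL
G21
G90
G00 X268.175 Y243.357
M3 S440
G01 X260.088 Y241.503 F1751
G01 X251.853 Y238.087 F1751
G01 X243.468 Y233.109 F1751
G01 X234.934 Y226.569 F1751
G01 X226.251 Y218.467 F1751
G01 X217.419 Y208.802 F1751
M5
G00 X114.279 Y67.032
M3 S859
G01 X7.365 Y238.129 F1469
G01 X176.562 Y39.855 F1469
G01 X249.156 Y150.768 F1469
G01 X135.682 Y211.318 F1469
G01 X38.130 Y116.281 F1469
M5
G00 X114.221 Y125.719
M3 S440
G01 X249.860 Y186.066 F1751
G01 X42.055 Y163.000 F1751
G01 X114.221 Y125.719 F1751
M5
G00 X263.254 Y119.344
M3 S859
G01 X284.683 Y116.001 F1469
G01 X256.282 Y160.376 F1469
G01 X159.678 Y182.529 F1469
M5
G00 X279.327 Y159.826
M3 S859
G01 X96.234 Y38.723 F1469
G01 X28.266 Y136.523 F1469
G01 X279.327 Y159.826 F1469
M5
G00 X0.000 Y0.000

1 u = 1 mm; y_m = 311.569 − y.

[1] `<path>` quadratic bezier, #ff0000→score S440 F1751: (268.175,243.357) → (260.088,241.503) → (251.853,238.087) → (243.468,233.109) → (234.934,226.569) → (226.251,218.467) → (217.419,208.802)

[2] `<polyline>` open polyline, #000000→cut S859 F1469: (114.279,67.032) → (7.365,238.129) → (176.562,39.855) → (249.156,150.768) → (135.682,211.318) → (38.130,116.281)

[3] `<path>` closed polygon, #ff0000→score S440 F1751: (114.221,125.719) → (249.860,186.066) → (42.055,163.000) → (114.221,125.719) (closed)

[4] `<path>` open polyline, #000000→cut S859 F1469: (263.254,119.344) → (284.683,116.001) → (256.282,160.376) → (159.678,182.529)

[5] `<polygon>` closed polygon, #000000→cut S859 F1469: (279.327,159.826) → (96.234,38.723) → (28.266,136.523) → (279.327,159.826) (closed)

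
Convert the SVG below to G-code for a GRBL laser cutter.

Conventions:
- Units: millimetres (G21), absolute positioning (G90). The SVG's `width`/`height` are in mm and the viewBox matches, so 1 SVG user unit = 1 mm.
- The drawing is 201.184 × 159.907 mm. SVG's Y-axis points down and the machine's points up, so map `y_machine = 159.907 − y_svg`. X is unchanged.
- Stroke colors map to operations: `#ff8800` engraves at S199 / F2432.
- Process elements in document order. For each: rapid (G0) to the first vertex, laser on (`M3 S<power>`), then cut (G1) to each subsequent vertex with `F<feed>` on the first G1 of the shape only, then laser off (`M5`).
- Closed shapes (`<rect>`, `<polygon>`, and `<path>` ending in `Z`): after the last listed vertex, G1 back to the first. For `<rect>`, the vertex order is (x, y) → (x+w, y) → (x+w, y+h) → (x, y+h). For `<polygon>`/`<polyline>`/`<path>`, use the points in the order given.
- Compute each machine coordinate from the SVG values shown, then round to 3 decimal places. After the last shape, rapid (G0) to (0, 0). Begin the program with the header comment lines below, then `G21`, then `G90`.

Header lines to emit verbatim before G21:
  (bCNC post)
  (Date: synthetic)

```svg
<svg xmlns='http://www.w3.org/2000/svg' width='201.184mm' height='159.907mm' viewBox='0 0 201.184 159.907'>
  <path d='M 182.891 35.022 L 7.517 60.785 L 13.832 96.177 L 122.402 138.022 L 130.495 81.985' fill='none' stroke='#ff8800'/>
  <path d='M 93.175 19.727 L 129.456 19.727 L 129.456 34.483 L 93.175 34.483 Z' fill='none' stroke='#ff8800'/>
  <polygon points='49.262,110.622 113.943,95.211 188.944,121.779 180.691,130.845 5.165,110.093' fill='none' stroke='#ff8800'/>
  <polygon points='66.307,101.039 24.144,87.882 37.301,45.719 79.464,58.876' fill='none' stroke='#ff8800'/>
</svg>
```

(bCNC post)
(Date: synthetic)
G21
G90
G0 X182.891 Y124.885
M3 S199
G1 X7.517 Y99.122 F2432
G1 X13.832 Y63.730
G1 X122.402 Y21.885
G1 X130.495 Y77.922
M5
G0 X93.175 Y140.180
M3 S199
G1 X129.456 Y140.180 F2432
G1 X129.456 Y125.424
G1 X93.175 Y125.424
G1 X93.175 Y140.180
M5
G0 X49.262 Y49.285
M3 S199
G1 X113.943 Y64.696 F2432
G1 X188.944 Y38.128
G1 X180.691 Y29.062
G1 X5.165 Y49.814
G1 X49.262 Y49.285
M5
G0 X66.307 Y58.868
M3 S199
G1 X24.144 Y72.025 F2432
G1 X37.301 Y114.188
G1 X79.464 Y101.031
G1 X66.307 Y58.868
M5
G0 X0.000 Y0.000

1 u = 1 mm; y_m = 159.907 − y.

[1] `<path>` open polyline, #ff8800→engrave S199 F2432: (182.891,124.885) → (7.517,99.122) → (13.832,63.730) → (122.402,21.885) → (130.495,77.922)

[2] `<path>` rectangle, #ff8800→engrave S199 F2432: (93.175,140.180) → (129.456,140.180) → (129.456,125.424) → (93.175,125.424) → (93.175,140.180) (closed)

[3] `<polygon>` closed polygon, #ff8800→engrave S199 F2432: (49.262,49.285) → (113.943,64.696) → (188.944,38.128) → (180.691,29.062) → (5.165,49.814) → (49.262,49.285) (closed)

[4] `<polygon>` regular polygon, #ff8800→engrave S199 F2432: (66.307,58.868) → (24.144,72.025) → (37.301,114.188) → (79.464,101.031) → (66.307,58.868) (closed)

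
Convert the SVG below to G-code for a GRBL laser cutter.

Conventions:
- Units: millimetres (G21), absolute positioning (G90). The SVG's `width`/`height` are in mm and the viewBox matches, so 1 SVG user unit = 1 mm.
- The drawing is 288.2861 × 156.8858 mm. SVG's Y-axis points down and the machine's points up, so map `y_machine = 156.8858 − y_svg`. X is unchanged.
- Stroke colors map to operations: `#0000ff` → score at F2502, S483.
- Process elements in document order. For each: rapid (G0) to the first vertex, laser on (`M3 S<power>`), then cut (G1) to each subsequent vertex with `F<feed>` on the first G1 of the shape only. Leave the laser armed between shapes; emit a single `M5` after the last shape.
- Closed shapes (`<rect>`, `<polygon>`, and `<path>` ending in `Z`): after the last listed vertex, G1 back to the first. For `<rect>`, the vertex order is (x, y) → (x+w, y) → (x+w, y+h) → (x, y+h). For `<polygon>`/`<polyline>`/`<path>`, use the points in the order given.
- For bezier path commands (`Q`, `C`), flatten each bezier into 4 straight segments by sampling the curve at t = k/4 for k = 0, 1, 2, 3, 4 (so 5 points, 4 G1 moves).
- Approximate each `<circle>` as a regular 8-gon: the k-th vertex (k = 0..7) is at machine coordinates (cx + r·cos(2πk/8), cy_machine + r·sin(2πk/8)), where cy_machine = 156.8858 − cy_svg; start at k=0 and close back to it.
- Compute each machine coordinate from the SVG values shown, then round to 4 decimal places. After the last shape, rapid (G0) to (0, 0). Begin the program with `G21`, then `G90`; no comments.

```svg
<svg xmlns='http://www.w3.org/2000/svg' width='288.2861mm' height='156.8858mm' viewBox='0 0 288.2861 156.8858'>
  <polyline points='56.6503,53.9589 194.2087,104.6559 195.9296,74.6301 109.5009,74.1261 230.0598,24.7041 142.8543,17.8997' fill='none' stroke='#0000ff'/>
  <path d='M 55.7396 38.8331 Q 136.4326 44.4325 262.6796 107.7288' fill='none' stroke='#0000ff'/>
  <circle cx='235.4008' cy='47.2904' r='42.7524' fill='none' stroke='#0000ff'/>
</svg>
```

Since the viewBox matches the mm dimensions, user units are millimetres directly. The only transform is the Y-flip y_m = 156.8858 − y_svg.

Shape 1 is a open polyline drawn with `<polyline>`. Its stroke #0000ff means score at S483, F2502. After flipping Y the toolpath is (56.6503,102.9269) → (194.2087,52.2299) → (195.9296,82.2557) → (109.5009,82.7597) → (230.0598,132.1817) → (142.8543,138.9861).

Shape 2 is a quadratic bezier drawn with `<path>`. Its stroke #0000ff means score at S483, F2502. After flipping Y the toolpath is (55.7396,118.0527) → (98.9332,111.6469) → (147.8211,98.0291) → (202.4032,77.1991) → (262.6796,49.1570).

Shape 3 is a circle drawn with `<circle>`. Its stroke #0000ff means score at S483, F2502. After flipping Y the toolpath is (278.1532,109.5954) → (265.6313,139.8259) → (235.4008,152.3478) → (205.1703,139.8259) → (192.6484,109.5954) → (205.1703,79.3649) → (235.4008,66.8430) → (265.6313,79.3649) → (278.1532,109.5954), returning to the start.

G21
G90
G0 X56.6503 Y102.9269
M3 S483
G1 X194.2087 Y52.2299 F2502
G1 X195.9296 Y82.2557
G1 X109.5009 Y82.7597
G1 X230.0598 Y132.1817
G1 X142.8543 Y138.9861
G0 X55.7396 Y118.0527
M3 S483
G1 X98.9332 Y111.6469 F2502
G1 X147.8211 Y98.0291
G1 X202.4032 Y77.1991
G1 X262.6796 Y49.1570
G0 X278.1532 Y109.5954
M3 S483
G1 X265.6313 Y139.8259 F2502
G1 X235.4008 Y152.3478
G1 X205.1703 Y139.8259
G1 X192.6484 Y109.5954
G1 X205.1703 Y79.3649
G1 X235.4008 Y66.8430
G1 X265.6313 Y79.3649
G1 X278.1532 Y109.5954
M5
G0 X0.0000 Y0.0000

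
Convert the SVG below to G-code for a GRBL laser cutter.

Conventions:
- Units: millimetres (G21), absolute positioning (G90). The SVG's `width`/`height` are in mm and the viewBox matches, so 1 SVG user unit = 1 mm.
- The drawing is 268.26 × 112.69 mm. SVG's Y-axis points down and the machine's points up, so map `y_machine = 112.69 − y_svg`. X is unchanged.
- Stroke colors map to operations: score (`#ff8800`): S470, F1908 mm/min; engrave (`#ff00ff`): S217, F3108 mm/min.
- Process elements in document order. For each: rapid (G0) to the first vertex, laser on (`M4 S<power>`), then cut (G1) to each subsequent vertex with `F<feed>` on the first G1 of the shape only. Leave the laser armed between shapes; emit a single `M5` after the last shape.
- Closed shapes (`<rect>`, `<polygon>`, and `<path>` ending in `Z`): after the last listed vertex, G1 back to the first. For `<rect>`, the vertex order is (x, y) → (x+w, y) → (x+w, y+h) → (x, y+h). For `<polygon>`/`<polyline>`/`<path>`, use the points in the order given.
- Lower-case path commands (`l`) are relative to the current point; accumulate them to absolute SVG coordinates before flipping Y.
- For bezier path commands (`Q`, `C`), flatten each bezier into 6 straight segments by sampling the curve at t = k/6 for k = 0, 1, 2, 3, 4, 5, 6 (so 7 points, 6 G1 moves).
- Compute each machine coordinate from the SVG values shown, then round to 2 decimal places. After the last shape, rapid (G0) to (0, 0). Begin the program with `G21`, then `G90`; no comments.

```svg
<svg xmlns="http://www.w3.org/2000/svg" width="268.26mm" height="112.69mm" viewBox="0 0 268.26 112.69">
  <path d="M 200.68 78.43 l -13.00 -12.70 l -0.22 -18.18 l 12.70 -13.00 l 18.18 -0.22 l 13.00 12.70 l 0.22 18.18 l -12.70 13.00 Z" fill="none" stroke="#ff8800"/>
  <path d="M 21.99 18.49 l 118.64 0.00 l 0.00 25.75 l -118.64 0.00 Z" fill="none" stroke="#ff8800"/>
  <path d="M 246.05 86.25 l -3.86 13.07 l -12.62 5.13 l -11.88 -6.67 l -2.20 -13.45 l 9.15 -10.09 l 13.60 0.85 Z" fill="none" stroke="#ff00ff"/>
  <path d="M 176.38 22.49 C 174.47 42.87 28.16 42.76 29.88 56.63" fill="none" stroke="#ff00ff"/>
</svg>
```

1 u = 1 mm; y_m = 112.69 − y.

[1] `<path>` regular polygon, #ff8800→score S470 F1908: (200.68,34.26) → (187.68,46.96) → (187.46,65.14) → (200.16,78.14) → (218.34,78.36) → (231.34,65.66) → (231.56,47.48) → (218.86,34.48) → (200.68,34.26) (closed)

[2] `<path>` rectangle, #ff8800→score S470 F1908: (21.99,94.20) → (140.63,94.20) → (140.63,68.45) → (21.99,68.45) → (21.99,94.20) (closed)

[3] `<path>` regular polygon, #ff00ff→engrave S217 F3108: (246.05,26.44) → (242.19,13.37) → (229.57,8.24) → (217.69,14.91) → (215.49,28.36) → (224.64,38.45) → (238.24,37.60) → (246.05,26.44) (closed)

[4] `<path>` cubic bezier, #ff00ff→engrave S217 F3108: (176.38,90.20) → (164.75,81.56) → (137.17,75.37) → (101.77,70.69) → (66.67,66.55) → (40.00,61.99) → (29.88,56.06)

G21
G90
G0 X200.68 Y34.26
M4 S470
G1 X187.68 Y46.96 F1908
G1 X187.46 Y65.14
G1 X200.16 Y78.14
G1 X218.34 Y78.36
G1 X231.34 Y65.66
G1 X231.56 Y47.48
G1 X218.86 Y34.48
G1 X200.68 Y34.26
G0 X21.99 Y94.20
M4 S470
G1 X140.63 Y94.20 F1908
G1 X140.63 Y68.45
G1 X21.99 Y68.45
G1 X21.99 Y94.20
G0 X246.05 Y26.44
M4 S217
G1 X242.19 Y13.37 F3108
G1 X229.57 Y8.24
G1 X217.69 Y14.91
G1 X215.49 Y28.36
G1 X224.64 Y38.45
G1 X238.24 Y37.60
G1 X246.05 Y26.44
G0 X176.38 Y90.20
M4 S217
G1 X164.75 Y81.56 F3108
G1 X137.17 Y75.37
G1 X101.77 Y70.69
G1 X66.67 Y66.55
G1 X40.00 Y61.99
G1 X29.88 Y56.06
M5
G0 X0.00 Y0.00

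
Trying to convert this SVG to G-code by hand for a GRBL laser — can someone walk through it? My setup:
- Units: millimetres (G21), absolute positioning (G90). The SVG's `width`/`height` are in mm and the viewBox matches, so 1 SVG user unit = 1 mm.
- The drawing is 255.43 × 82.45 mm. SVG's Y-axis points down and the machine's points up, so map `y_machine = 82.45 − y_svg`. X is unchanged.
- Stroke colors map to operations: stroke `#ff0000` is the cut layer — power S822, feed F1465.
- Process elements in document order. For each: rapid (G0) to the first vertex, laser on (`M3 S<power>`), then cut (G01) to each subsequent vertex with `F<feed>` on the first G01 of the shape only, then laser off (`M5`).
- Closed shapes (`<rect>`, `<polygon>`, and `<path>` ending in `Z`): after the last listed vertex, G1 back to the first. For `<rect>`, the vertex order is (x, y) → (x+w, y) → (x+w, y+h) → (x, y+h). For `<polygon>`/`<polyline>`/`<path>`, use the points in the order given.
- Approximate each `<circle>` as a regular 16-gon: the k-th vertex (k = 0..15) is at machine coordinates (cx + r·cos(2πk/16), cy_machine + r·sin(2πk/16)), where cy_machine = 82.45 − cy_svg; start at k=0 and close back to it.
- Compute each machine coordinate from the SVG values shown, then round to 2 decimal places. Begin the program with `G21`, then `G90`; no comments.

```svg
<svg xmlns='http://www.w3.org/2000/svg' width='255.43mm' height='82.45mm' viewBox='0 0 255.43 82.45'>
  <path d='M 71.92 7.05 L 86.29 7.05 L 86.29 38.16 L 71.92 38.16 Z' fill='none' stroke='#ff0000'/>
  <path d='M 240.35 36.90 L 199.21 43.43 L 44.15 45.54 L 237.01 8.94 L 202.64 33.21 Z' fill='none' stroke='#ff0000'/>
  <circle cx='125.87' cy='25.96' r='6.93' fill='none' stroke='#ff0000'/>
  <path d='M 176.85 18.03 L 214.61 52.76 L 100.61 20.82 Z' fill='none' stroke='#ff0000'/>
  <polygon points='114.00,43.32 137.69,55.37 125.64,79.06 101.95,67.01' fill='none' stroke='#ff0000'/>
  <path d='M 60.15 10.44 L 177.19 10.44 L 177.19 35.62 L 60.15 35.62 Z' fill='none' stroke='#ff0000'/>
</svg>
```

G21
G90
G0 X71.92 Y75.40
M3 S822
G01 X86.29 Y75.40 F1465
G01 X86.29 Y44.29
G01 X71.92 Y44.29
G01 X71.92 Y75.40
M5
G0 X240.35 Y45.55
M3 S822
G01 X199.21 Y39.02 F1465
G01 X44.15 Y36.91
G01 X237.01 Y73.51
G01 X202.64 Y49.24
G01 X240.35 Y45.55
M5
G0 X132.80 Y56.49
M3 S822
G01 X132.27 Y59.14 F1465
G01 X130.77 Y61.39
G01 X128.52 Y62.89
G01 X125.87 Y63.42
G01 X123.22 Y62.89
G01 X120.97 Y61.39
G01 X119.47 Y59.14
G01 X118.94 Y56.49
G01 X119.47 Y53.84
G01 X120.97 Y51.59
G01 X123.22 Y50.09
G01 X125.87 Y49.56
G01 X128.52 Y50.09
G01 X130.77 Y51.59
G01 X132.27 Y53.84
G01 X132.80 Y56.49
M5
G0 X176.85 Y64.42
M3 S822
G01 X214.61 Y29.69 F1465
G01 X100.61 Y61.63
G01 X176.85 Y64.42
M5
G0 X114.00 Y39.13
M3 S822
G01 X137.69 Y27.08 F1465
G01 X125.64 Y3.39
G01 X101.95 Y15.44
G01 X114.00 Y39.13
M5
G0 X60.15 Y72.01
M3 S822
G01 X177.19 Y72.01 F1465
G01 X177.19 Y46.83
G01 X60.15 Y46.83
G01 X60.15 Y72.01
M5

Since the viewBox matches the mm dimensions, user units are millimetres directly. The only transform is the Y-flip y_m = 82.45 − y_svg.

Shape 1 is a rectangle drawn with `<path>`. Its stroke #ff0000 means cut at S822, F1465. After flipping Y the toolpath is (71.92,75.40) → (86.29,75.40) → (86.29,44.29) → (71.92,44.29) → (71.92,75.40), returning to the start.

Shape 2 is a closed polygon drawn with `<path>`. Its stroke #ff0000 means cut at S822, F1465. After flipping Y the toolpath is (240.35,45.55) → (199.21,39.02) → (44.15,36.91) → (237.01,73.51) → (202.64,49.24) → (240.35,45.55), returning to the start.

Shape 3 is a circle drawn with `<circle>`. Its stroke #ff0000 means cut at S822, F1465. After flipping Y the toolpath is (132.80,56.49) → (132.27,59.14) → (130.77,61.39) → (128.52,62.89) → (125.87,63.42) → (123.22,62.89) → (120.97,61.39) → (119.47,59.14) → (118.94,56.49) → (119.47,53.84) → (120.97,51.59) → (123.22,50.09) → (125.87,49.56) → (128.52,50.09) → (130.77,51.59) → (132.27,53.84) → (132.80,56.49), returning to the start.

Shape 4 is a closed polygon drawn with `<path>`. Its stroke #ff0000 means cut at S822, F1465. After flipping Y the toolpath is (176.85,64.42) → (214.61,29.69) → (100.61,61.63) → (176.85,64.42), returning to the start.

Shape 5 is a regular polygon drawn with `<polygon>`. Its stroke #ff0000 means cut at S822, F1465. After flipping Y the toolpath is (114.00,39.13) → (137.69,27.08) → (125.64,3.39) → (101.95,15.44) → (114.00,39.13), returning to the start.

Shape 6 is a rectangle drawn with `<path>`. Its stroke #ff0000 means cut at S822, F1465. After flipping Y the toolpath is (60.15,72.01) → (177.19,72.01) → (177.19,46.83) → (60.15,46.83) → (60.15,72.01), returning to the start.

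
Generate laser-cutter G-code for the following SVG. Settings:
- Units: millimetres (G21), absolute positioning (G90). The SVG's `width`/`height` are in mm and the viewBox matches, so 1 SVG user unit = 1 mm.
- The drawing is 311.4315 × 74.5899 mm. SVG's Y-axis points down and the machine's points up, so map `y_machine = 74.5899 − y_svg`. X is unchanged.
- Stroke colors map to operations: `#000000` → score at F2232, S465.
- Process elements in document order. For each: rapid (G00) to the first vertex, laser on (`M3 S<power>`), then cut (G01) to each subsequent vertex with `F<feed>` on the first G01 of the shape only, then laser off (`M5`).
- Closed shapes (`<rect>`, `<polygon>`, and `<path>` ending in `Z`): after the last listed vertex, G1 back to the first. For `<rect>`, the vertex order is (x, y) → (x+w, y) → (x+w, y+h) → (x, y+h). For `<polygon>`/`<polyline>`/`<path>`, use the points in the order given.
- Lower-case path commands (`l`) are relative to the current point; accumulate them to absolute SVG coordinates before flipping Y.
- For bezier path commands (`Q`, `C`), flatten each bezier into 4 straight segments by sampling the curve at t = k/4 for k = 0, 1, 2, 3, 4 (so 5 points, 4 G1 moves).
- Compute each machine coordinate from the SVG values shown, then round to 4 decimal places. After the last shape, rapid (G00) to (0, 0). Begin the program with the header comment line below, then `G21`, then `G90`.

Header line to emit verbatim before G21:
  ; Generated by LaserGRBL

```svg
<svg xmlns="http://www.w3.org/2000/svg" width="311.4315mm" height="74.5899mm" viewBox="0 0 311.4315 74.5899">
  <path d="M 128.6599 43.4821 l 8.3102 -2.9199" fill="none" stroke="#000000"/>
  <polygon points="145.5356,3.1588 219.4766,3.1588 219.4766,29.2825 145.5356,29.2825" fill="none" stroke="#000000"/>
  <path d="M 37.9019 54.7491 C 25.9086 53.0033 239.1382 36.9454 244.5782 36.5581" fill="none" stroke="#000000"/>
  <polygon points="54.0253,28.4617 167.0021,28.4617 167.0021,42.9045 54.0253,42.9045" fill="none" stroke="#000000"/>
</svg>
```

viewBox `0 0 311.4315 74.5899` with mm width/height → 1 unit = 1 mm. Flip: y_m = 74.5899 − y_svg.

**Shape 1** — `<path>` line segment, stroke `#000000` → score (S465, F2232). Machine vertices: (128.6599,31.1078) → (136.9701,34.0277). Open path.

**Shape 2** — `<polygon>` rectangle, stroke `#000000` → score (S465, F2232). Machine vertices: (145.5356,71.4311) → (219.4766,71.4311) → (219.4766,45.3074) → (145.5356,45.3074) → (145.5356,71.4311). Closed: final G1 returns to the first vertex.

**Shape 3** — `<path>` cubic bezier, stroke `#000000` → score (S465, F2232). Control points (SVG): P0=(37.9019,54.7491), P1=(25.9086,53.0033), P2=(239.1382,36.9454), P3=(244.5782,36.5581); sampled at t=k/4. Machine vertices: (37.9019,19.8408) → (64.3704,23.3652) → (134.7026,29.4457) → (208.3035,35.2716) → (244.5782,38.0318). Open path.

**Shape 4** — `<polygon>` rectangle, stroke `#000000` → score (S465, F2232). Machine vertices: (54.0253,46.1282) → (167.0021,46.1282) → (167.0021,31.6854) → (54.0253,31.6854) → (54.0253,46.1282). Closed: final G1 returns to the first vertex.

; Generated by LaserGRBL
G21
G90
G00 X128.6599 Y31.1078
M3 S465
G01 X136.9701 Y34.0277 F2232
M5
G00 X145.5356 Y71.4311
M3 S465
G01 X219.4766 Y71.4311 F2232
G01 X219.4766 Y45.3074
G01 X145.5356 Y45.3074
G01 X145.5356 Y71.4311
M5
G00 X37.9019 Y19.8408
M3 S465
G01 X64.3704 Y23.3652 F2232
G01 X134.7026 Y29.4457
G01 X208.3035 Y35.2716
G01 X244.5782 Y38.0318
M5
G00 X54.0253 Y46.1282
M3 S465
G01 X167.0021 Y46.1282 F2232
G01 X167.0021 Y31.6854
G01 X54.0253 Y31.6854
G01 X54.0253 Y46.1282
M5
G00 X0.0000 Y0.0000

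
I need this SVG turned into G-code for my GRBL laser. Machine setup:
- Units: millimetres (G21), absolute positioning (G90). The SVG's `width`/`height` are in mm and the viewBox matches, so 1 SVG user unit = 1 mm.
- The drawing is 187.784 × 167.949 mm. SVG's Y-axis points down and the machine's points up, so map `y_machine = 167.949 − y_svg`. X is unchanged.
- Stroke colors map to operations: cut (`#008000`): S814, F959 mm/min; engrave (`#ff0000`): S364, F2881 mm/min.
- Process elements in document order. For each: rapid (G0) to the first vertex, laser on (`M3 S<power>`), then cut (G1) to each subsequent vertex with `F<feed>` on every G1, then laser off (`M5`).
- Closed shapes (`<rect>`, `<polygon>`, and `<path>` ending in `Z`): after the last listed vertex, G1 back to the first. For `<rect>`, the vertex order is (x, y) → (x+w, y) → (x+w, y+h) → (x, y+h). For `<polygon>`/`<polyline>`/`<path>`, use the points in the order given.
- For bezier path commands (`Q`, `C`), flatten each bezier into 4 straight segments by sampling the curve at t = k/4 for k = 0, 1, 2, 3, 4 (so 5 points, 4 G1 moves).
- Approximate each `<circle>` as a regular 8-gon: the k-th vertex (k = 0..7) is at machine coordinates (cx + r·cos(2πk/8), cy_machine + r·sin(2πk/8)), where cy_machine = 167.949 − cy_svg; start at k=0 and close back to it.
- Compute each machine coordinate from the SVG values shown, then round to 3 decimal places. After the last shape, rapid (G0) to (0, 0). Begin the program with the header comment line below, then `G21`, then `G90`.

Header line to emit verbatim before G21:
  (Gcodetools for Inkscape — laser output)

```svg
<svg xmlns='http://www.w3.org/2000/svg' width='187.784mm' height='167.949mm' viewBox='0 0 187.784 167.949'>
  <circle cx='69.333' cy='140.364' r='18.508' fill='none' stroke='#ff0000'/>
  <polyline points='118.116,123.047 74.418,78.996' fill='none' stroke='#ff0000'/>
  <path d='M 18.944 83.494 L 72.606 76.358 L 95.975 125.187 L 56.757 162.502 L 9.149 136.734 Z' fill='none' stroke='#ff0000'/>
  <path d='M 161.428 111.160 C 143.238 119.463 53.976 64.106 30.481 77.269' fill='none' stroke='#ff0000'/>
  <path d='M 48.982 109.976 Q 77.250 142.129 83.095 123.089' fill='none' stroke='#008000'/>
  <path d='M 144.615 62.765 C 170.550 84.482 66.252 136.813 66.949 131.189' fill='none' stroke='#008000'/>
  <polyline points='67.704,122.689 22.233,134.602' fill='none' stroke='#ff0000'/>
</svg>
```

(Gcodetools for Inkscape — laser output)
G21
G90
G0 X87.841 Y27.585
M3 S364
G1 X82.420 Y40.672 F2881
G1 X69.333 Y46.093 F2881
G1 X56.246 Y40.672 F2881
G1 X50.825 Y27.585 F2881
G1 X56.246 Y14.498 F2881
G1 X69.333 Y9.077 F2881
G1 X82.420 Y14.498 F2881
G1 X87.841 Y27.585 F2881
M5
G0 X118.116 Y44.902
M3 S364
G1 X74.418 Y88.953 F2881
M5
G0 X18.944 Y84.455
M3 S364
G1 X72.606 Y91.591 F2881
G1 X95.975 Y42.762 F2881
G1 X56.757 Y5.447 F2881
G1 X9.149 Y31.215 F2881
G1 X18.944 Y84.455 F2881
M5
G0 X161.428 Y56.789
M3 S364
G1 X136.598 Y60.433 F2881
G1 X97.944 Y75.557 F2881
G1 X58.295 Y89.770 F2881
G1 X30.481 Y90.680 F2881
M5
G0 X48.982 Y57.973
M3 S814
G1 X61.715 Y45.096 F959
G1 X71.644 Y38.618 F959
G1 X78.771 Y38.540 F959
G1 X83.095 Y44.860 F959
M5
G0 X144.615 Y105.184
M3 S814
G1 X143.323 Y84.540 F959
G1 X115.246 Y60.719 F959
G1 X82.437 Y42.025 F959
G1 X66.949 Y36.760 F959
M5
G0 X67.704 Y45.260
M3 S364
G1 X22.233 Y33.347 F2881
M5
G0 X0.000 Y0.000

Since the viewBox matches the mm dimensions, user units are millimetres directly. The only transform is the Y-flip y_m = 167.949 − y_svg.

Shape 1 is a circle drawn with `<circle>`. Its stroke #ff0000 means engrave at S364, F2881. After flipping Y the toolpath is (87.841,27.585) → (82.420,40.672) → (69.333,46.093) → (56.246,40.672) → (50.825,27.585) → (56.246,14.498) → (69.333,9.077) → (82.420,14.498) → (87.841,27.585), returning to the start.

Shape 2 is a line segment drawn with `<polyline>`. Its stroke #ff0000 means engrave at S364, F2881. After flipping Y the toolpath is (118.116,44.902) → (74.418,88.953).

Shape 3 is a regular polygon drawn with `<path>`. Its stroke #ff0000 means engrave at S364, F2881. After flipping Y the toolpath is (18.944,84.455) → (72.606,91.591) → (95.975,42.762) → (56.757,5.447) → (9.149,31.215) → (18.944,84.455), returning to the start.

Shape 4 is a cubic bezier drawn with `<path>`. Its stroke #ff0000 means engrave at S364, F2881. After flipping Y the toolpath is (161.428,56.789) → (136.598,60.433) → (97.944,75.557) → (58.295,89.770) → (30.481,90.680).

Shape 5 is a quadratic bezier drawn with `<path>`. Its stroke #008000 means cut at S814, F959. After flipping Y the toolpath is (48.982,57.973) → (61.715,45.096) → (71.644,38.618) → (78.771,38.540) → (83.095,44.860).

Shape 6 is a cubic bezier drawn with `<path>`. Its stroke #008000 means cut at S814, F959. After flipping Y the toolpath is (144.615,105.184) → (143.323,84.540) → (115.246,60.719) → (82.437,42.025) → (66.949,36.760).

Shape 7 is a line segment drawn with `<polyline>`. Its stroke #ff0000 means engrave at S364, F2881. After flipping Y the toolpath is (67.704,45.260) → (22.233,33.347).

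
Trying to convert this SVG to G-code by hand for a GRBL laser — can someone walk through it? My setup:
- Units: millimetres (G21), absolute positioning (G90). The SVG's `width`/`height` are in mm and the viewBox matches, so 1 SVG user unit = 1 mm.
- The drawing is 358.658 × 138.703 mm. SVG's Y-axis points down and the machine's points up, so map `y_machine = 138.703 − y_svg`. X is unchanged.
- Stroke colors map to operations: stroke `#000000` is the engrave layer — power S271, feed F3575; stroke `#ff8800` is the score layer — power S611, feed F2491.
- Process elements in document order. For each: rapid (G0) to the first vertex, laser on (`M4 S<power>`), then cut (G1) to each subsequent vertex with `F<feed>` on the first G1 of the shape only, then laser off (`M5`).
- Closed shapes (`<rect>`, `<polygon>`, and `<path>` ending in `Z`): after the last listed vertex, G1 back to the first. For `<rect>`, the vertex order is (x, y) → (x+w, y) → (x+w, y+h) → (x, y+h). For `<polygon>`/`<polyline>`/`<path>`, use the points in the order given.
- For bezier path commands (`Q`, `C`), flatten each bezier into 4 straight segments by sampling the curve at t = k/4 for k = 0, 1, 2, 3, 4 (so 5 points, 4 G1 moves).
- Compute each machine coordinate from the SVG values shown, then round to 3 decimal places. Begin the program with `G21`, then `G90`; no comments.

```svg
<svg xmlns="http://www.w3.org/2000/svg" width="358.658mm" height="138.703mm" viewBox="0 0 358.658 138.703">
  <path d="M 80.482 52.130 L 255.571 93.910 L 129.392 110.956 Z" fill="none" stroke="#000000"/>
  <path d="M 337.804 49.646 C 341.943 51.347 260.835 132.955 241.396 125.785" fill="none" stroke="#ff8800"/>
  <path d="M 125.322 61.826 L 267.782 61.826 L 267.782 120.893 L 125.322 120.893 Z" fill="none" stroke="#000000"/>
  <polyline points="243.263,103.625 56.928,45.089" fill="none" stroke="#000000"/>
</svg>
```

G21
G90
G0 X80.482 Y86.573
M4 S271
G1 X255.571 Y44.793 F3575
G1 X129.392 Y27.747
G1 X80.482 Y86.573
M5
G0 X337.804 Y89.057
M4 S611
G1 X327.220 Y75.434 F2491
G1 X298.442 Y47.661
G1 X265.243 Y21.551
G1 X241.396 Y12.918
M5
G0 X125.322 Y76.877
M4 S271
G1 X267.782 Y76.877 F3575
G1 X267.782 Y17.810
G1 X125.322 Y17.810
G1 X125.322 Y76.877
M5
G0 X243.263 Y35.078
M4 S271
G1 X56.928 Y93.614 F3575
M5

1 u = 1 mm; y_m = 138.703 − y.

[1] `<path>` closed polygon, #000000→engrave S271 F3575: (80.482,86.573) → (255.571,44.793) → (129.392,27.747) → (80.482,86.573) (closed)

[2] `<path>` cubic bezier, #ff8800→score S611 F2491: (337.804,89.057) → (327.220,75.434) → (298.442,47.661) → (265.243,21.551) → (241.396,12.918)

[3] `<path>` rectangle, #000000→engrave S271 F3575: (125.322,76.877) → (267.782,76.877) → (267.782,17.810) → (125.322,17.810) → (125.322,76.877) (closed)

[4] `<polyline>` line segment, #000000→engrave S271 F3575: (243.263,35.078) → (56.928,93.614)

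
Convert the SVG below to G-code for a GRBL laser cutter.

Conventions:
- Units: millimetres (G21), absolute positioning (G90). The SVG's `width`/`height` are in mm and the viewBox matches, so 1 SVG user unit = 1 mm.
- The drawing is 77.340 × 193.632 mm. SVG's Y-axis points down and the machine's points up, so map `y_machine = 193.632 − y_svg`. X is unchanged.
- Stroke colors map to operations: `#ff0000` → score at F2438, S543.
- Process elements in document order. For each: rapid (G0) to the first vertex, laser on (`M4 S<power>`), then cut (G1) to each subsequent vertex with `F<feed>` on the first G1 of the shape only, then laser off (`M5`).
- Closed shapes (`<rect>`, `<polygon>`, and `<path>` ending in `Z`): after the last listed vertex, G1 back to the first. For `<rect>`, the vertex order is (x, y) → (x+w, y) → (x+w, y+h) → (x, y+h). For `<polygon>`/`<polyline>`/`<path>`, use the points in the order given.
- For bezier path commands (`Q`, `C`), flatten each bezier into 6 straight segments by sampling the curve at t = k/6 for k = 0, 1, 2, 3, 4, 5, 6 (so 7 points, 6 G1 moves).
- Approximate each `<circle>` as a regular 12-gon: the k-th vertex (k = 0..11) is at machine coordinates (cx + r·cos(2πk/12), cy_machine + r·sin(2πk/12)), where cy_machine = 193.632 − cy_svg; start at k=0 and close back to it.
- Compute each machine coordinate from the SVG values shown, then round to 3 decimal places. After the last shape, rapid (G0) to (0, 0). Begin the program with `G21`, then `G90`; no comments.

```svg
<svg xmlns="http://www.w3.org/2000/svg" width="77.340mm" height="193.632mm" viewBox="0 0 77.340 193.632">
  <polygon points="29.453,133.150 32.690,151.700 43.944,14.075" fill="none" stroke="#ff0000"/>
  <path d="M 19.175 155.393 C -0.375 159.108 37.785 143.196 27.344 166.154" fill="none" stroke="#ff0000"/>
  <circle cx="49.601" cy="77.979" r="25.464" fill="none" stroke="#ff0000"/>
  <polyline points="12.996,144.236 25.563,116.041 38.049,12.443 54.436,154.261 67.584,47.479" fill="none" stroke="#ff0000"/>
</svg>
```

Since the viewBox matches the mm dimensions, user units are millimetres directly. The only transform is the Y-flip y_m = 193.632 − y_svg.

Shape 1 is a closed polygon drawn with `<polygon>`. Its stroke #ff0000 means score at S543, F2438. After flipping Y the toolpath is (29.453,60.482) → (32.690,41.932) → (43.944,179.557) → (29.453,60.482), returning to the start.

Shape 2 is a cubic bezier drawn with `<path>`. Its stroke #ff0000 means score at S543, F2438. After flipping Y the toolpath is (19.175,38.239) → (13.717,37.746) → (14.924,38.900) → (19.844,40.075) → (25.522,39.646) → (29.007,35.989) → (27.344,27.478).

Shape 3 is a circle drawn with `<circle>`. Its stroke #ff0000 means score at S543, F2438. After flipping Y the toolpath is (75.065,115.653) → (71.653,128.385) → (62.333,137.705) → (49.601,141.117) → (36.869,137.705) → (27.549,128.385) → (24.137,115.653) → (27.549,102.921) → (36.869,93.601) → (49.601,90.189) → (62.333,93.601) → (71.653,102.921) → (75.065,115.653), returning to the start.

Shape 4 is a open polyline drawn with `<polyline>`. Its stroke #ff0000 means score at S543, F2438. After flipping Y the toolpath is (12.996,49.396) → (25.563,77.591) → (38.049,181.189) → (54.436,39.371) → (67.584,146.153).

G21
G90
G0 X29.453 Y60.482
M4 S543
G1 X32.690 Y41.932 F2438
G1 X43.944 Y179.557
G1 X29.453 Y60.482
M5
G0 X19.175 Y38.239
M4 S543
G1 X13.717 Y37.746 F2438
G1 X14.924 Y38.900
G1 X19.844 Y40.075
G1 X25.522 Y39.646
G1 X29.007 Y35.989
G1 X27.344 Y27.478
M5
G0 X75.065 Y115.653
M4 S543
G1 X71.653 Y128.385 F2438
G1 X62.333 Y137.705
G1 X49.601 Y141.117
G1 X36.869 Y137.705
G1 X27.549 Y128.385
G1 X24.137 Y115.653
G1 X27.549 Y102.921
G1 X36.869 Y93.601
G1 X49.601 Y90.189
G1 X62.333 Y93.601
G1 X71.653 Y102.921
G1 X75.065 Y115.653
M5
G0 X12.996 Y49.396
M4 S543
G1 X25.563 Y77.591 F2438
G1 X38.049 Y181.189
G1 X54.436 Y39.371
G1 X67.584 Y146.153
M5
G0 X0.000 Y0.000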